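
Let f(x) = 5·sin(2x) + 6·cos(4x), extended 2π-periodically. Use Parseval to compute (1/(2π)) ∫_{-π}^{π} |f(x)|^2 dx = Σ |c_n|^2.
Σ |c_n|^2 = 61/2

Expand |f|^2 and use orthogonality of {sin(nx), cos(mx)} on [-π, π]:
  ∫_{-π}^{π} sin(nx)^2 dx = π, ∫ cos(mx)^2 dx = π, and cross terms integrate to 0.
So ∫_{-π}^{π} f(x)^2 dx = 5^2 · π + 6^2 · π = (25 + 36)π.
Divide by 2π: (25 + 36)/2 = 61/2.
By Parseval, this equals Σ |c_n|^2.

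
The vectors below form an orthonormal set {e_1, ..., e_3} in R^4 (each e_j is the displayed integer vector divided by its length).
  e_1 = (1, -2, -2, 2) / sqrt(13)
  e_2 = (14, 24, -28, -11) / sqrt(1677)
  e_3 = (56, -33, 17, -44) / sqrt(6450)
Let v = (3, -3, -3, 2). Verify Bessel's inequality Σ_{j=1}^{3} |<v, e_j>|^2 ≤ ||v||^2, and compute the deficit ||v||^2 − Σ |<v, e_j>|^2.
Σ |<v, e_j>|^2 = 773/25; ||v||^2 = 31; deficit = 2/25

Write each e_j = u_j / sqrt(<u_j, u_j>) where u_j is the displayed integer vector. Then <v, e_j> = <v, u_j> / sqrt(<u_j, u_j>), so |<v, e_j>|^2 = <v, u_j>^2 / <u_j, u_j>.
Coefficients: <v, e_1> = 19/sqrt(13), <v, e_2> = 32/sqrt(1677), <v, e_3> = 128/sqrt(6450).
Square and sum: Σ |<v, e_j>|^2 = 773/25.
Compute ||v||^2 = v·v = 31.
Deficit = 31 − 773/25 = 2/25 ≥ 0, confirming Bessel's inequality. (The deficit equals ||v − Σ <v,e_j> e_j||^2, the squared distance from v to span{e_j}.)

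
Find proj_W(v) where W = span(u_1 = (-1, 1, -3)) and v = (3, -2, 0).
proj_W(v) = (5/11, -5/11, 15/11)

Set up U = [u_1 | ... | u_1] ∈ R^(3×1). The projector onto W = col(U) is P = U (U^T U)^(-1) U^T.
Compute U^T U =
  [11],
and U^T v = (-5).
Solve U^T U · c = U^T v for the coefficients: c = (-5/11). The projection is proj_W(v) = U c.
Check: (v - proj_W(v)) · u_1 = 0  (should be 0).
Result: proj_W(v) = (5/11, -5/11, 15/11).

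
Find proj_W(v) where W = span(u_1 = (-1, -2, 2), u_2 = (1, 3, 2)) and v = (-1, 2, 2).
proj_W(v) = (43/117, 170/117, 250/117)

Set up U = [u_1 | ... | u_2] ∈ R^(3×2). The projector onto W = col(U) is P = U (U^T U)^(-1) U^T.
Compute U^T U =
  [9, -3]
  [-3, 14],
and U^T v = (1, 9).
Solve U^T U · c = U^T v for the coefficients: c = (41/117, 28/39). The projection is proj_W(v) = U c.
Check: (v - proj_W(v)) · u_1 = 0  (should be 0).
Check: (v - proj_W(v)) · u_2 = 0  (should be 0).
Result: proj_W(v) = (43/117, 170/117, 250/117).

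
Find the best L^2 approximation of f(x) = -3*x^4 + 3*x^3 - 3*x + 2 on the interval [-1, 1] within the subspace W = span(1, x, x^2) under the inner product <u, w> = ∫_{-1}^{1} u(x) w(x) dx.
g(x) = -18*x^2/7 - 6*x/5 + 79/35

The best approximation g ∈ W is the orthogonal projection of f onto W. Writing g = a_0 + a_1 x + a_2 x^2, the coefficients solve the normal equations G · a = b where
  G_{ij} = <φ_i, φ_j> and b_i = <f, φ_i>, with φ_0 = 1, φ_1 = x, φ_2 = x^2.
G =
  [2, 0, 2/3]
  [0, 2/3, 0]
  [2/3, 0, 2/5],
b = (14/5, -4/5, 10/21).
Solving gives a_0 = 79/35, a_1 = -6/5, a_2 = -18/7, so
  g(x) = -18*x^2/7 - 6*x/5 + 79/35.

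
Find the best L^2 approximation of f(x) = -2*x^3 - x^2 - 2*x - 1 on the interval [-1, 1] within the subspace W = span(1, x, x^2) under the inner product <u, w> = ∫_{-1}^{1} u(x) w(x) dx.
g(x) = -x^2 - 16*x/5 - 1

The best approximation g ∈ W is the orthogonal projection of f onto W. Writing g = a_0 + a_1 x + a_2 x^2, the coefficients solve the normal equations G · a = b where
  G_{ij} = <φ_i, φ_j> and b_i = <f, φ_i>, with φ_0 = 1, φ_1 = x, φ_2 = x^2.
G =
  [2, 0, 2/3]
  [0, 2/3, 0]
  [2/3, 0, 2/5],
b = (-8/3, -32/15, -16/15).
Solving gives a_0 = -1, a_1 = -16/5, a_2 = -1, so
  g(x) = -x^2 - 16*x/5 - 1.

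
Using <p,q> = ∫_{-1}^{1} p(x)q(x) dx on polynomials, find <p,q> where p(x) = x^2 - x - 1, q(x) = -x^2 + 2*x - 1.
<p,q> = 4/15

Expand the product: p(x)·q(x) = -x^4 + 3*x^3 - 2*x^2 - x + 1.
∫_{-1}^{1} of each monomial x^k gives [2/(k+1) if k even, 0 if k odd]. Integrating term-by-term (or equivalently evaluating the antiderivative F(x) = -x^5/5 + 3*x^4/4 - 2*x^3/3 - x^2/2 + x at the endpoints):
  F(1) − F(−1) = 23/60 − (7/60) = 4/15.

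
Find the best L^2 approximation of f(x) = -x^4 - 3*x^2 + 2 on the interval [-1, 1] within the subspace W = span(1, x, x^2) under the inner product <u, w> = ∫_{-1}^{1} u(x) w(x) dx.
g(x) = 73/35 - 27*x^2/7

The best approximation g ∈ W is the orthogonal projection of f onto W. Writing g = a_0 + a_1 x + a_2 x^2, the coefficients solve the normal equations G · a = b where
  G_{ij} = <φ_i, φ_j> and b_i = <f, φ_i>, with φ_0 = 1, φ_1 = x, φ_2 = x^2.
G =
  [2, 0, 2/3]
  [0, 2/3, 0]
  [2/3, 0, 2/5],
b = (8/5, 0, -16/105).
Solving gives a_0 = 73/35, a_1 = 0, a_2 = -27/7, so
  g(x) = 73/35 - 27*x^2/7.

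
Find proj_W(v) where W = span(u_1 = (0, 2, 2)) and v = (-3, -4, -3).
proj_W(v) = (0, -7/2, -7/2)

Set up U = [u_1 | ... | u_1] ∈ R^(3×1). The projector onto W = col(U) is P = U (U^T U)^(-1) U^T.
Compute U^T U =
  [8],
and U^T v = (-14).
Solve U^T U · c = U^T v for the coefficients: c = (-7/4). The projection is proj_W(v) = U c.
Check: (v - proj_W(v)) · u_1 = 0  (should be 0).
Result: proj_W(v) = (0, -7/2, -7/2).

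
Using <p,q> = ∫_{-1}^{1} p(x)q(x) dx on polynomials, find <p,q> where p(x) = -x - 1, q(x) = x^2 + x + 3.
<p,q> = -22/3

Expand the product: p(x)·q(x) = -x^3 - 2*x^2 - 4*x - 3.
∫_{-1}^{1} of each monomial x^k gives [2/(k+1) if k even, 0 if k odd]. Integrating term-by-term (or equivalently evaluating the antiderivative F(x) = -x^4/4 - 2*x^3/3 - 2*x^2 - 3*x at the endpoints):
  F(1) − F(−1) = -71/12 − (17/12) = -22/3.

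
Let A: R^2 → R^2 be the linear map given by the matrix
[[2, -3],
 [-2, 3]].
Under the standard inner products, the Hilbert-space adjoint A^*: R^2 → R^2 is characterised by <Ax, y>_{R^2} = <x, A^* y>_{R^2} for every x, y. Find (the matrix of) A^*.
A^* = A^T =
[[2, -2],
 [-3, 3]]

For real matrices with standard dot products, the defining identity <Ax, y> = <x, A^* y> gives (Ax)^T y = x^T (A^*) y, i.e. x^T A^T y = x^T (A^*) y. Since this holds for all x, y, we must have A^* = A^T. Therefore
A^* =
[[2, -2],
 [-3, 3]].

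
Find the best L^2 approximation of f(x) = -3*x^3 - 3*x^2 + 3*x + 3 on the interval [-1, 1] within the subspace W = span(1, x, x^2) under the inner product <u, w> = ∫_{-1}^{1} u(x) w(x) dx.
g(x) = -3*x^2 + 6*x/5 + 3

The best approximation g ∈ W is the orthogonal projection of f onto W. Writing g = a_0 + a_1 x + a_2 x^2, the coefficients solve the normal equations G · a = b where
  G_{ij} = <φ_i, φ_j> and b_i = <f, φ_i>, with φ_0 = 1, φ_1 = x, φ_2 = x^2.
G =
  [2, 0, 2/3]
  [0, 2/3, 0]
  [2/3, 0, 2/5],
b = (4, 4/5, 4/5).
Solving gives a_0 = 3, a_1 = 6/5, a_2 = -3, so
  g(x) = -3*x^2 + 6*x/5 + 3.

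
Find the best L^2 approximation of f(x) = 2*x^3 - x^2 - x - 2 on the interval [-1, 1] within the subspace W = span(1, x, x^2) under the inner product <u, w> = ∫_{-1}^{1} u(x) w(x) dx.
g(x) = -x^2 + x/5 - 2

The best approximation g ∈ W is the orthogonal projection of f onto W. Writing g = a_0 + a_1 x + a_2 x^2, the coefficients solve the normal equations G · a = b where
  G_{ij} = <φ_i, φ_j> and b_i = <f, φ_i>, with φ_0 = 1, φ_1 = x, φ_2 = x^2.
G =
  [2, 0, 2/3]
  [0, 2/3, 0]
  [2/3, 0, 2/5],
b = (-14/3, 2/15, -26/15).
Solving gives a_0 = -2, a_1 = 1/5, a_2 = -1, so
  g(x) = -x^2 + x/5 - 2.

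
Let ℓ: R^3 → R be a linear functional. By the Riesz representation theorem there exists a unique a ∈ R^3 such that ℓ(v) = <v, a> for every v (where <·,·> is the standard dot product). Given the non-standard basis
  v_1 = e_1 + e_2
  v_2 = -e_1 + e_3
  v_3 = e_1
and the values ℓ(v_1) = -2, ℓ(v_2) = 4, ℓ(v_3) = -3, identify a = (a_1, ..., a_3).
a = (-3, 1, 1)

Write a = (a_1, ..., a_3) in the standard basis. For each basis vector v_i, ℓ(v_i) = <v_i, a> is a linear equation in the a_j's. Collect the n equations into a matrix system V a = ℓ, where row i of V is v_i (expressed in the standard basis). Since V is invertible (lower-triangular with 1s on the diagonal, up to permutation), solve by back-substitution:
  V =
[[1, 1, 0],
 [-1, 0, 1],
 [1, 0, 0]]
  V a = (-2, 4, -3)
Solving gives a = (-3, 1, 1).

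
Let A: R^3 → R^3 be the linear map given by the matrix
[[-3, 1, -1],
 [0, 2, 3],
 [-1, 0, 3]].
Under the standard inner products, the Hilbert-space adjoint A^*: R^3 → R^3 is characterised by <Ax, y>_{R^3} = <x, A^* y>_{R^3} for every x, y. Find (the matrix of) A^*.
A^* = A^T =
[[-3, 0, -1],
 [1, 2, 0],
 [-1, 3, 3]]

For real matrices with standard dot products, the defining identity <Ax, y> = <x, A^* y> gives (Ax)^T y = x^T (A^*) y, i.e. x^T A^T y = x^T (A^*) y. Since this holds for all x, y, we must have A^* = A^T. Therefore
A^* =
[[-3, 0, -1],
 [1, 2, 0],
 [-1, 3, 3]].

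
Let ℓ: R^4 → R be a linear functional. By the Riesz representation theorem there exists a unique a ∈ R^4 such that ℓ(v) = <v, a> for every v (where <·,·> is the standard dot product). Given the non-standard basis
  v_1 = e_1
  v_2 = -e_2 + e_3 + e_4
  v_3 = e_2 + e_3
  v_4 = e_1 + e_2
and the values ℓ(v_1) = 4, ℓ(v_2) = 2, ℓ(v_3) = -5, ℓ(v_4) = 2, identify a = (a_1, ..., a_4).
a = (4, -2, -3, 3)

Write a = (a_1, ..., a_4) in the standard basis. For each basis vector v_i, ℓ(v_i) = <v_i, a> is a linear equation in the a_j's. Collect the n equations into a matrix system V a = ℓ, where row i of V is v_i (expressed in the standard basis). Since V is invertible (lower-triangular with 1s on the diagonal, up to permutation), solve by back-substitution:
  V =
[[1, 0, 0, 0],
 [0, -1, 1, 1],
 [0, 1, 1, 0],
 [1, 1, 0, 0]]
  V a = (4, 2, -5, 2)
Solving gives a = (4, -2, -3, 3).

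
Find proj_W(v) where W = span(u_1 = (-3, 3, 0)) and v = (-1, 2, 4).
proj_W(v) = (-3/2, 3/2, 0)

Set up U = [u_1 | ... | u_1] ∈ R^(3×1). The projector onto W = col(U) is P = U (U^T U)^(-1) U^T.
Compute U^T U =
  [18],
and U^T v = (9).
Solve U^T U · c = U^T v for the coefficients: c = (1/2). The projection is proj_W(v) = U c.
Check: (v - proj_W(v)) · u_1 = 0  (should be 0).
Result: proj_W(v) = (-3/2, 3/2, 0).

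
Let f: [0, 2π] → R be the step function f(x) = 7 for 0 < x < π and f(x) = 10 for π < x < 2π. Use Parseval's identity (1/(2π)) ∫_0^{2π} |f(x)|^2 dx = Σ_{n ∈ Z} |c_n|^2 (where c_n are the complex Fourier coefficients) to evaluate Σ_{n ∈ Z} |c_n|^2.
Σ |c_n|^2 = 149/2

Parseval equates the L^2 energy of f (normalised by 1/(2π)) with the ℓ^2 sum of its Fourier coefficients: (1/(2π)) ∫_0^{2π} |f|^2 = Σ |c_n|^2.
Compute the left side: (1/(2π)) [∫_0^π 7^2 dx + ∫_π^{2π} 10^2 dx] = (1/(2π)) · (49π + 100π) = (49 + 100)/2 = 149/2.
So Σ_{n ∈ Z} |c_n|^2 = 149/2.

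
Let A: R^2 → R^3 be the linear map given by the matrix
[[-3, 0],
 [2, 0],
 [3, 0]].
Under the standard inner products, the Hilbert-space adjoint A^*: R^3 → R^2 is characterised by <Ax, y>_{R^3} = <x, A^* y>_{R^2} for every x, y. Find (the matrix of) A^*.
A^* = A^T =
[[-3, 2, 3],
 [0, 0, 0]]

For real matrices with standard dot products, the defining identity <Ax, y> = <x, A^* y> gives (Ax)^T y = x^T (A^*) y, i.e. x^T A^T y = x^T (A^*) y. Since this holds for all x, y, we must have A^* = A^T. Therefore
A^* =
[[-3, 2, 3],
 [0, 0, 0]].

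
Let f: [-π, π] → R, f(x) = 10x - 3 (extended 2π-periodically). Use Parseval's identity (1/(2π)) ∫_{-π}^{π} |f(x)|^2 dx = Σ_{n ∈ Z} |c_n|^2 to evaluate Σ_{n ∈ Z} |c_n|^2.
Σ |c_n|^2 = 100π^2/3 + 9

Expand and integrate term by term over [-π, π]:
  ∫ (10x)^2 dx = 100·(2π^3/3); ∫ 2·10·(-3)·x dx = 0 (odd integrand); ∫ (-3)^2 dx = 9·2π.
So (1/(2π)) ∫_{-π}^{π} (10x - 3)^2 dx = 100π^2/3 + 9 = 100π^2/3 + 9.
Parseval ⇒ Σ |c_n|^2 = 100π^2/3 + 9.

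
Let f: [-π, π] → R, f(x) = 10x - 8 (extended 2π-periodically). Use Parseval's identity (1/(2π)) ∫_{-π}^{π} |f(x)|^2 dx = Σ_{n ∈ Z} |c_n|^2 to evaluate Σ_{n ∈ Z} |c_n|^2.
Σ |c_n|^2 = 100π^2/3 + 64

Expand and integrate term by term over [-π, π]:
  ∫ (10x)^2 dx = 100·(2π^3/3); ∫ 2·10·(-8)·x dx = 0 (odd integrand); ∫ (-8)^2 dx = 64·2π.
So (1/(2π)) ∫_{-π}^{π} (10x - 8)^2 dx = 100π^2/3 + 64 = 100π^2/3 + 64.
Parseval ⇒ Σ |c_n|^2 = 100π^2/3 + 64.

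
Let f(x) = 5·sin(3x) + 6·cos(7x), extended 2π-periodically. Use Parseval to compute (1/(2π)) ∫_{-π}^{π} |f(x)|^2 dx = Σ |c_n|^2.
Σ |c_n|^2 = 61/2

Expand |f|^2 and use orthogonality of {sin(nx), cos(mx)} on [-π, π]:
  ∫_{-π}^{π} sin(nx)^2 dx = π, ∫ cos(mx)^2 dx = π, and cross terms integrate to 0.
So ∫_{-π}^{π} f(x)^2 dx = 5^2 · π + 6^2 · π = (25 + 36)π.
Divide by 2π: (25 + 36)/2 = 61/2.
By Parseval, this equals Σ |c_n|^2.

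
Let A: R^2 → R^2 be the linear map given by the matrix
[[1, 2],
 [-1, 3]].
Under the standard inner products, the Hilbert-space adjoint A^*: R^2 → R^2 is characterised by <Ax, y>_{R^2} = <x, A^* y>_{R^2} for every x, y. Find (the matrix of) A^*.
A^* = A^T =
[[1, -1],
 [2, 3]]

For real matrices with standard dot products, the defining identity <Ax, y> = <x, A^* y> gives (Ax)^T y = x^T (A^*) y, i.e. x^T A^T y = x^T (A^*) y. Since this holds for all x, y, we must have A^* = A^T. Therefore
A^* =
[[1, -1],
 [2, 3]].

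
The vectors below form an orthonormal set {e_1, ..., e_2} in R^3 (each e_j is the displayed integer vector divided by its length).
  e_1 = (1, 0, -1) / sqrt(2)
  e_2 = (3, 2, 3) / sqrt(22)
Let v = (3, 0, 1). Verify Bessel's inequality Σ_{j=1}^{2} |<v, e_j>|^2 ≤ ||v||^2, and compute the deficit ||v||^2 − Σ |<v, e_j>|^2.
Σ |<v, e_j>|^2 = 94/11; ||v||^2 = 10; deficit = 16/11

Write each e_j = u_j / sqrt(<u_j, u_j>) where u_j is the displayed integer vector. Then <v, e_j> = <v, u_j> / sqrt(<u_j, u_j>), so |<v, e_j>|^2 = <v, u_j>^2 / <u_j, u_j>.
Coefficients: <v, e_1> = 2/sqrt(2), <v, e_2> = 12/sqrt(22).
Square and sum: Σ |<v, e_j>|^2 = 94/11.
Compute ||v||^2 = v·v = 10.
Deficit = 10 − 94/11 = 16/11 ≥ 0, confirming Bessel's inequality. (The deficit equals ||v − Σ <v,e_j> e_j||^2, the squared distance from v to span{e_j}.)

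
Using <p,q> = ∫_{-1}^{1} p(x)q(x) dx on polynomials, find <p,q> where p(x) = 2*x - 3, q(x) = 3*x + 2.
<p,q> = -8

Expand the product: p(x)·q(x) = 6*x^2 - 5*x - 6.
∫_{-1}^{1} of each monomial x^k gives [2/(k+1) if k even, 0 if k odd]. Integrating term-by-term (or equivalently evaluating the antiderivative F(x) = 2*x^3 - 5*x^2/2 - 6*x at the endpoints):
  F(1) − F(−1) = -13/2 − (3/2) = -8.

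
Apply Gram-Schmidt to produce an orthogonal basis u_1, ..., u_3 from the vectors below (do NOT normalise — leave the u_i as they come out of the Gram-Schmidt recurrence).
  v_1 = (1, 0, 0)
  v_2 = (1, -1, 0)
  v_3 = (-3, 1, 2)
Orthogonal basis:
  u_1 = (1, 0, 0)
  u_2 = (0, -1, 0)
  u_3 = (0, 0, 2)

Apply the Gram-Schmidt recurrence
  u_1 = v_1
  u_i = v_i − Σ_{j<i} ((v_i · u_j) / (u_j · u_j)) · u_j.

Step by step this gives:
  u_1 = (1, 0, 0)
  u_2 = (0, -1, 0)
  u_3 = (0, 0, 2)

Orthogonality check:
  u_2 · u_1 = 0 (should be 0)
  u_3 · u_1 = 0 (should be 0)
  u_3 · u_2 = 0 (should be 0)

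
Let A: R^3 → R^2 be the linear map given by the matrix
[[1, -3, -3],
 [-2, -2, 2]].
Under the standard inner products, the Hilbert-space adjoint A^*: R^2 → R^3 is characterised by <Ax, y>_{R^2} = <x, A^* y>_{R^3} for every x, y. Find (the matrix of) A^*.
A^* = A^T =
[[1, -2],
 [-3, -2],
 [-3, 2]]

For real matrices with standard dot products, the defining identity <Ax, y> = <x, A^* y> gives (Ax)^T y = x^T (A^*) y, i.e. x^T A^T y = x^T (A^*) y. Since this holds for all x, y, we must have A^* = A^T. Therefore
A^* =
[[1, -2],
 [-3, -2],
 [-3, 2]].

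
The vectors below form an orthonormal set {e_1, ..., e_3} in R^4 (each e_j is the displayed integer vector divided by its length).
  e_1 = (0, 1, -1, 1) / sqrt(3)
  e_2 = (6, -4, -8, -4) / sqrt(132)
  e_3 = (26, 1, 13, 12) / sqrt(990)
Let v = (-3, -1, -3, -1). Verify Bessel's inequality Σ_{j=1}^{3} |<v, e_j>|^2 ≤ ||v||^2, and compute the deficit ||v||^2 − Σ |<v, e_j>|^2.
Σ |<v, e_j>|^2 = 170/9; ||v||^2 = 20; deficit = 10/9

Write each e_j = u_j / sqrt(<u_j, u_j>) where u_j is the displayed integer vector. Then <v, e_j> = <v, u_j> / sqrt(<u_j, u_j>), so |<v, e_j>|^2 = <v, u_j>^2 / <u_j, u_j>.
Coefficients: <v, e_1> = 1/sqrt(3), <v, e_2> = 14/sqrt(132), <v, e_3> = -130/sqrt(990).
Square and sum: Σ |<v, e_j>|^2 = 170/9.
Compute ||v||^2 = v·v = 20.
Deficit = 20 − 170/9 = 10/9 ≥ 0, confirming Bessel's inequality. (The deficit equals ||v − Σ <v,e_j> e_j||^2, the squared distance from v to span{e_j}.)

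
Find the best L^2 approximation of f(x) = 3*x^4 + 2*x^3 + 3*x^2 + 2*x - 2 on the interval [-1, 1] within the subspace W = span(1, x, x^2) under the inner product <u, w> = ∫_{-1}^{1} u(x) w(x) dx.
g(x) = 39*x^2/7 + 16*x/5 - 79/35

The best approximation g ∈ W is the orthogonal projection of f onto W. Writing g = a_0 + a_1 x + a_2 x^2, the coefficients solve the normal equations G · a = b where
  G_{ij} = <φ_i, φ_j> and b_i = <f, φ_i>, with φ_0 = 1, φ_1 = x, φ_2 = x^2.
G =
  [2, 0, 2/3]
  [0, 2/3, 0]
  [2/3, 0, 2/5],
b = (-4/5, 32/15, 76/105).
Solving gives a_0 = -79/35, a_1 = 16/5, a_2 = 39/7, so
  g(x) = 39*x^2/7 + 16*x/5 - 79/35.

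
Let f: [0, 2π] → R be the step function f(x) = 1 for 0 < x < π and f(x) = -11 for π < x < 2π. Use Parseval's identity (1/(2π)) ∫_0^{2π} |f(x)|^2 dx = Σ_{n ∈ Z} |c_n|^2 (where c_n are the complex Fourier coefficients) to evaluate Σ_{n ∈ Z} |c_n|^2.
Σ |c_n|^2 = 61

Parseval equates the L^2 energy of f (normalised by 1/(2π)) with the ℓ^2 sum of its Fourier coefficients: (1/(2π)) ∫_0^{2π} |f|^2 = Σ |c_n|^2.
Compute the left side: (1/(2π)) [∫_0^π 1^2 dx + ∫_π^{2π} (-11)^2 dx] = (1/(2π)) · (1π + 121π) = (1 + 121)/2 = 61.
So Σ_{n ∈ Z} |c_n|^2 = 61.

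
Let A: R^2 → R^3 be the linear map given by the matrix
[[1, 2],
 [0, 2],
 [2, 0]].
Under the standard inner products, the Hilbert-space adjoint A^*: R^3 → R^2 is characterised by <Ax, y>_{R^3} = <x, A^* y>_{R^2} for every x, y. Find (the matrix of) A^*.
A^* = A^T =
[[1, 0, 2],
 [2, 2, 0]]

For real matrices with standard dot products, the defining identity <Ax, y> = <x, A^* y> gives (Ax)^T y = x^T (A^*) y, i.e. x^T A^T y = x^T (A^*) y. Since this holds for all x, y, we must have A^* = A^T. Therefore
A^* =
[[1, 0, 2],
 [2, 2, 0]].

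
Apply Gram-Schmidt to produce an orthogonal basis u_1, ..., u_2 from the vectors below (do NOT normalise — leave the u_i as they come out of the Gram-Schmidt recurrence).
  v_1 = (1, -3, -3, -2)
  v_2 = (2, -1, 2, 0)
Orthogonal basis:
  u_1 = (1, -3, -3, -2)
  u_2 = (47/23, -26/23, 43/23, -2/23)

Apply the Gram-Schmidt recurrence
  u_1 = v_1
  u_i = v_i − Σ_{j<i} ((v_i · u_j) / (u_j · u_j)) · u_j.

Step by step this gives:
  u_1 = (1, -3, -3, -2)
  u_2 = (47/23, -26/23, 43/23, -2/23)

Orthogonality check:
  u_2 · u_1 = 0 (should be 0)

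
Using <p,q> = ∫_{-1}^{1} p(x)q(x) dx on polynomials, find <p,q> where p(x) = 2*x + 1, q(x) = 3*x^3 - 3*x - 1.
<p,q> = -18/5

Expand the product: p(x)·q(x) = 6*x^4 + 3*x^3 - 6*x^2 - 5*x - 1.
∫_{-1}^{1} of each monomial x^k gives [2/(k+1) if k even, 0 if k odd]. Integrating term-by-term (or equivalently evaluating the antiderivative F(x) = 6*x^5/5 + 3*x^4/4 - 2*x^3 - 5*x^2/2 - x at the endpoints):
  F(1) − F(−1) = -71/20 − (1/20) = -18/5.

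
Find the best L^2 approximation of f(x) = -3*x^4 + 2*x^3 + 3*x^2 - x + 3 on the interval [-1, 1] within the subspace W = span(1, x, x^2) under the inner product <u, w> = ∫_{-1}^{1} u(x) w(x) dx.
g(x) = 3*x^2/7 + x/5 + 114/35

The best approximation g ∈ W is the orthogonal projection of f onto W. Writing g = a_0 + a_1 x + a_2 x^2, the coefficients solve the normal equations G · a = b where
  G_{ij} = <φ_i, φ_j> and b_i = <f, φ_i>, with φ_0 = 1, φ_1 = x, φ_2 = x^2.
G =
  [2, 0, 2/3]
  [0, 2/3, 0]
  [2/3, 0, 2/5],
b = (34/5, 2/15, 82/35).
Solving gives a_0 = 114/35, a_1 = 1/5, a_2 = 3/7, so
  g(x) = 3*x^2/7 + x/5 + 114/35.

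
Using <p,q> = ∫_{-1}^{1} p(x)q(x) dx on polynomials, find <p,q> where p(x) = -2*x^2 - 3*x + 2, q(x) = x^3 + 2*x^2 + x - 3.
<p,q> = -152/15

Expand the product: p(x)·q(x) = -2*x^5 - 7*x^4 - 6*x^3 + 7*x^2 + 11*x - 6.
∫_{-1}^{1} of each monomial x^k gives [2/(k+1) if k even, 0 if k odd]. Integrating term-by-term (or equivalently evaluating the antiderivative F(x) = -x^6/3 - 7*x^5/5 - 3*x^4/2 + 7*x^3/3 + 11*x^2/2 - 6*x at the endpoints):
  F(1) − F(−1) = -7/5 − (131/15) = -152/15.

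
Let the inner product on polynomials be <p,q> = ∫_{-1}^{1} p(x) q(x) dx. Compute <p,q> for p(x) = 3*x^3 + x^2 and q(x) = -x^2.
<p,q> = -2/5

Expand the product: p(x)·q(x) = -3*x^5 - x^4.
∫_{-1}^{1} of each monomial x^k gives [2/(k+1) if k even, 0 if k odd]. Integrating term-by-term (or equivalently evaluating the antiderivative F(x) = -x^6/2 - x^5/5 at the endpoints):
  F(1) − F(−1) = -7/10 − (-3/10) = -2/5.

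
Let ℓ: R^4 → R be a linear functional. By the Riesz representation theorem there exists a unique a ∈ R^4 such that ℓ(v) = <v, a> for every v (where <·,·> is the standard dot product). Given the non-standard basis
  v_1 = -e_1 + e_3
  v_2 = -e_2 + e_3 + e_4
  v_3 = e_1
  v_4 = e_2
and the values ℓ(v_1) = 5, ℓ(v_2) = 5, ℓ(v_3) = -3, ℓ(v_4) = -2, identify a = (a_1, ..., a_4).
a = (-3, -2, 2, 1)

Write a = (a_1, ..., a_4) in the standard basis. For each basis vector v_i, ℓ(v_i) = <v_i, a> is a linear equation in the a_j's. Collect the n equations into a matrix system V a = ℓ, where row i of V is v_i (expressed in the standard basis). Since V is invertible (lower-triangular with 1s on the diagonal, up to permutation), solve by back-substitution:
  V =
[[-1, 0, 1, 0],
 [0, -1, 1, 1],
 [1, 0, 0, 0],
 [0, 1, 0, 0]]
  V a = (5, 5, -3, -2)
Solving gives a = (-3, -2, 2, 1).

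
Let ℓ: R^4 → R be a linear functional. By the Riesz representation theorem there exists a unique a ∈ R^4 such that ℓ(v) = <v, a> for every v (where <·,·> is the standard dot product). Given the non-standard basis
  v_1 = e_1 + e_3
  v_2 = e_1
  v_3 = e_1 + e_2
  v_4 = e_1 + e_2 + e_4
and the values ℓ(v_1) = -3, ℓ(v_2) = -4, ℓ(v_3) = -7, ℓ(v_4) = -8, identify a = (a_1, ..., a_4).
a = (-4, -3, 1, -1)

Write a = (a_1, ..., a_4) in the standard basis. For each basis vector v_i, ℓ(v_i) = <v_i, a> is a linear equation in the a_j's. Collect the n equations into a matrix system V a = ℓ, where row i of V is v_i (expressed in the standard basis). Since V is invertible (lower-triangular with 1s on the diagonal, up to permutation), solve by back-substitution:
  V =
[[1, 0, 1, 0],
 [1, 0, 0, 0],
 [1, 1, 0, 0],
 [1, 1, 0, 1]]
  V a = (-3, -4, -7, -8)
Solving gives a = (-4, -3, 1, -1).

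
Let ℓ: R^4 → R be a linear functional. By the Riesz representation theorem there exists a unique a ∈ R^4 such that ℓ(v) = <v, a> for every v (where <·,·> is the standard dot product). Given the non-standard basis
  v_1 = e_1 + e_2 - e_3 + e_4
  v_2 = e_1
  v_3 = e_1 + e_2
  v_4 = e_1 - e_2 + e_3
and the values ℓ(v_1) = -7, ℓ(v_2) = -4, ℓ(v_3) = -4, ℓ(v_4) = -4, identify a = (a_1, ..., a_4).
a = (-4, 0, 0, -3)

Write a = (a_1, ..., a_4) in the standard basis. For each basis vector v_i, ℓ(v_i) = <v_i, a> is a linear equation in the a_j's. Collect the n equations into a matrix system V a = ℓ, where row i of V is v_i (expressed in the standard basis). Since V is invertible (lower-triangular with 1s on the diagonal, up to permutation), solve by back-substitution:
  V =
[[1, 1, -1, 1],
 [1, 0, 0, 0],
 [1, 1, 0, 0],
 [1, -1, 1, 0]]
  V a = (-7, -4, -4, -4)
Solving gives a = (-4, 0, 0, -3).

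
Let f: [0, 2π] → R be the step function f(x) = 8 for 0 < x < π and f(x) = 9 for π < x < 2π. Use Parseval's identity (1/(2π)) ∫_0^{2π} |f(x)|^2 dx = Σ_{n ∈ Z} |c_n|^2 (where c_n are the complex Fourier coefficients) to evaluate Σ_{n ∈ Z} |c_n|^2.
Σ |c_n|^2 = 145/2

Parseval equates the L^2 energy of f (normalised by 1/(2π)) with the ℓ^2 sum of its Fourier coefficients: (1/(2π)) ∫_0^{2π} |f|^2 = Σ |c_n|^2.
Compute the left side: (1/(2π)) [∫_0^π 8^2 dx + ∫_π^{2π} 9^2 dx] = (1/(2π)) · (64π + 81π) = (64 + 81)/2 = 145/2.
So Σ_{n ∈ Z} |c_n|^2 = 145/2.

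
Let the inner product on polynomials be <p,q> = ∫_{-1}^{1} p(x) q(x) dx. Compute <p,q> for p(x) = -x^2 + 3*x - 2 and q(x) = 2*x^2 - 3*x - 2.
<p,q> = -2/15

Expand the product: p(x)·q(x) = -2*x^4 + 9*x^3 - 11*x^2 + 4.
∫_{-1}^{1} of each monomial x^k gives [2/(k+1) if k even, 0 if k odd]. Integrating term-by-term (or equivalently evaluating the antiderivative F(x) = -2*x^5/5 + 9*x^4/4 - 11*x^3/3 + 4*x at the endpoints):
  F(1) − F(−1) = 131/60 − (139/60) = -2/15.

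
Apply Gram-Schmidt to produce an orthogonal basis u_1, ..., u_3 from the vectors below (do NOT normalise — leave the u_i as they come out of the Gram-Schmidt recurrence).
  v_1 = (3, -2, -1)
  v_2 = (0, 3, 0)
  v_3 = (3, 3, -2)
Orthogonal basis:
  u_1 = (3, -2, -1)
  u_2 = (9/7, 15/7, -3/7)
  u_3 = (-3/10, 0, -9/10)

Apply the Gram-Schmidt recurrence
  u_1 = v_1
  u_i = v_i − Σ_{j<i} ((v_i · u_j) / (u_j · u_j)) · u_j.

Step by step this gives:
  u_1 = (3, -2, -1)
  u_2 = (9/7, 15/7, -3/7)
  u_3 = (-3/10, 0, -9/10)

Orthogonality check:
  u_2 · u_1 = 0 (should be 0)
  u_3 · u_1 = 0 (should be 0)
  u_3 · u_2 = 0 (should be 0)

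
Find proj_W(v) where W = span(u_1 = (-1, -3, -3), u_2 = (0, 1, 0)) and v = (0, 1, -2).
proj_W(v) = (-3/5, 1, -9/5)

Set up U = [u_1 | ... | u_2] ∈ R^(3×2). The projector onto W = col(U) is P = U (U^T U)^(-1) U^T.
Compute U^T U =
  [19, -3]
  [-3, 1],
and U^T v = (3, 1).
Solve U^T U · c = U^T v for the coefficients: c = (3/5, 14/5). The projection is proj_W(v) = U c.
Check: (v - proj_W(v)) · u_1 = 0  (should be 0).
Check: (v - proj_W(v)) · u_2 = 0  (should be 0).
Result: proj_W(v) = (-3/5, 1, -9/5).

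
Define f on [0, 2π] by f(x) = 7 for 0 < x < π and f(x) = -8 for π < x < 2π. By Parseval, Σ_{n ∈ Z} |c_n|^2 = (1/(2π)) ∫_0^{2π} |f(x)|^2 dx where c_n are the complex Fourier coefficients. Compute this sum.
Σ |c_n|^2 = 113/2

Parseval equates the L^2 energy of f (normalised by 1/(2π)) with the ℓ^2 sum of its Fourier coefficients: (1/(2π)) ∫_0^{2π} |f|^2 = Σ |c_n|^2.
Compute the left side: (1/(2π)) [∫_0^π 7^2 dx + ∫_π^{2π} (-8)^2 dx] = (1/(2π)) · (49π + 64π) = (49 + 64)/2 = 113/2.
So Σ_{n ∈ Z} |c_n|^2 = 113/2.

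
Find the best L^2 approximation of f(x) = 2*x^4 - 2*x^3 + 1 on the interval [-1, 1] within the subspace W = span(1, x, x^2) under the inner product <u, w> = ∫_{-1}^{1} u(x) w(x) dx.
g(x) = 12*x^2/7 - 6*x/5 + 29/35

The best approximation g ∈ W is the orthogonal projection of f onto W. Writing g = a_0 + a_1 x + a_2 x^2, the coefficients solve the normal equations G · a = b where
  G_{ij} = <φ_i, φ_j> and b_i = <f, φ_i>, with φ_0 = 1, φ_1 = x, φ_2 = x^2.
G =
  [2, 0, 2/3]
  [0, 2/3, 0]
  [2/3, 0, 2/5],
b = (14/5, -4/5, 26/21).
Solving gives a_0 = 29/35, a_1 = -6/5, a_2 = 12/7, so
  g(x) = 12*x^2/7 - 6*x/5 + 29/35.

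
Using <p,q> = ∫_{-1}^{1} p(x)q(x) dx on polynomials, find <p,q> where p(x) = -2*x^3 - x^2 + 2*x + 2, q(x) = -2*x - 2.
<p,q> = -116/15

Expand the product: p(x)·q(x) = 4*x^4 + 6*x^3 - 2*x^2 - 8*x - 4.
∫_{-1}^{1} of each monomial x^k gives [2/(k+1) if k even, 0 if k odd]. Integrating term-by-term (or equivalently evaluating the antiderivative F(x) = 4*x^5/5 + 3*x^4/2 - 2*x^3/3 - 4*x^2 - 4*x at the endpoints):
  F(1) − F(−1) = -191/30 − (41/30) = -116/15.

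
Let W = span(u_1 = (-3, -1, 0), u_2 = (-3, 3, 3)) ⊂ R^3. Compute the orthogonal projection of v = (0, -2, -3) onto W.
proj_W(v) = (3/13, -35/13, -27/13)

Set up U = [u_1 | ... | u_2] ∈ R^(3×2). The projector onto W = col(U) is P = U (U^T U)^(-1) U^T.
Compute U^T U =
  [10, 6]
  [6, 27],
and U^T v = (2, -15).
Solve U^T U · c = U^T v for the coefficients: c = (8/13, -9/13). The projection is proj_W(v) = U c.
Check: (v - proj_W(v)) · u_1 = 0  (should be 0).
Check: (v - proj_W(v)) · u_2 = 0  (should be 0).
Result: proj_W(v) = (3/13, -35/13, -27/13).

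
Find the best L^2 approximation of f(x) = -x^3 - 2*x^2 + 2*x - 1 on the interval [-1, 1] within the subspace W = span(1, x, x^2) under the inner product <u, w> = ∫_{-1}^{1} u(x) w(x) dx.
g(x) = -2*x^2 + 7*x/5 - 1

The best approximation g ∈ W is the orthogonal projection of f onto W. Writing g = a_0 + a_1 x + a_2 x^2, the coefficients solve the normal equations G · a = b where
  G_{ij} = <φ_i, φ_j> and b_i = <f, φ_i>, with φ_0 = 1, φ_1 = x, φ_2 = x^2.
G =
  [2, 0, 2/3]
  [0, 2/3, 0]
  [2/3, 0, 2/5],
b = (-10/3, 14/15, -22/15).
Solving gives a_0 = -1, a_1 = 7/5, a_2 = -2, so
  g(x) = -2*x^2 + 7*x/5 - 1.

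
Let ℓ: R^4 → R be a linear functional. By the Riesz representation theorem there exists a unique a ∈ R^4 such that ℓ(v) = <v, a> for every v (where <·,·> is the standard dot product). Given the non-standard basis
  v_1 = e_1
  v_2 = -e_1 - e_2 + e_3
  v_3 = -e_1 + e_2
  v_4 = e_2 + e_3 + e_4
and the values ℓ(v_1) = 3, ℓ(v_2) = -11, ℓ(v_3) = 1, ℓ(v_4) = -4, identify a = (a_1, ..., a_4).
a = (3, 4, -4, -4)

Write a = (a_1, ..., a_4) in the standard basis. For each basis vector v_i, ℓ(v_i) = <v_i, a> is a linear equation in the a_j's. Collect the n equations into a matrix system V a = ℓ, where row i of V is v_i (expressed in the standard basis). Since V is invertible (lower-triangular with 1s on the diagonal, up to permutation), solve by back-substitution:
  V =
[[1, 0, 0, 0],
 [-1, -1, 1, 0],
 [-1, 1, 0, 0],
 [0, 1, 1, 1]]
  V a = (3, -11, 1, -4)
Solving gives a = (3, 4, -4, -4).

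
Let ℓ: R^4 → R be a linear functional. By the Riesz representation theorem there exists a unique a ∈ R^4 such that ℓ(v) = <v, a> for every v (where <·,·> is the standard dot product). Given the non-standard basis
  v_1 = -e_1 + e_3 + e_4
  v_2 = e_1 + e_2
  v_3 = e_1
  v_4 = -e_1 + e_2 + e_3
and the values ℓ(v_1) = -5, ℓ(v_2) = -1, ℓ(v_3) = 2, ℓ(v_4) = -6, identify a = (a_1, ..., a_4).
a = (2, -3, -1, -2)

Write a = (a_1, ..., a_4) in the standard basis. For each basis vector v_i, ℓ(v_i) = <v_i, a> is a linear equation in the a_j's. Collect the n equations into a matrix system V a = ℓ, where row i of V is v_i (expressed in the standard basis). Since V is invertible (lower-triangular with 1s on the diagonal, up to permutation), solve by back-substitution:
  V =
[[-1, 0, 1, 1],
 [1, 1, 0, 0],
 [1, 0, 0, 0],
 [-1, 1, 1, 0]]
  V a = (-5, -1, 2, -6)
Solving gives a = (2, -3, -1, -2).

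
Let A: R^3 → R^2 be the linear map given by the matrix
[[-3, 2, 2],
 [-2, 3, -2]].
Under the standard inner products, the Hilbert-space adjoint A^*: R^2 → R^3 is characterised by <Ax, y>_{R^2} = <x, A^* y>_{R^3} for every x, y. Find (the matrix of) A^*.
A^* = A^T =
[[-3, -2],
 [2, 3],
 [2, -2]]

For real matrices with standard dot products, the defining identity <Ax, y> = <x, A^* y> gives (Ax)^T y = x^T (A^*) y, i.e. x^T A^T y = x^T (A^*) y. Since this holds for all x, y, we must have A^* = A^T. Therefore
A^* =
[[-3, -2],
 [2, 3],
 [2, -2]].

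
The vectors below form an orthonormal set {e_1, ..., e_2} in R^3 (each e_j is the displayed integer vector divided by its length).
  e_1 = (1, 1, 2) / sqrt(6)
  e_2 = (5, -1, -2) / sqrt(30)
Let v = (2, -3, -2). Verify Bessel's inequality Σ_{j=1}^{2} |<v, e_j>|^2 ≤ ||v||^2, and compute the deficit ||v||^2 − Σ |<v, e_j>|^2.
Σ |<v, e_j>|^2 = 69/5; ||v||^2 = 17; deficit = 16/5

Write each e_j = u_j / sqrt(<u_j, u_j>) where u_j is the displayed integer vector. Then <v, e_j> = <v, u_j> / sqrt(<u_j, u_j>), so |<v, e_j>|^2 = <v, u_j>^2 / <u_j, u_j>.
Coefficients: <v, e_1> = -5/sqrt(6), <v, e_2> = 17/sqrt(30).
Square and sum: Σ |<v, e_j>|^2 = 69/5.
Compute ||v||^2 = v·v = 17.
Deficit = 17 − 69/5 = 16/5 ≥ 0, confirming Bessel's inequality. (The deficit equals ||v − Σ <v,e_j> e_j||^2, the squared distance from v to span{e_j}.)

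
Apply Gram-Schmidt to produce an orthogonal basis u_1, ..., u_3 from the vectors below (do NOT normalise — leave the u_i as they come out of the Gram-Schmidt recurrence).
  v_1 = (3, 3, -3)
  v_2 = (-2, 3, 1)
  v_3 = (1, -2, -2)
Orthogonal basis:
  u_1 = (3, 3, -3)
  u_2 = (-2, 3, 1)
  u_3 = (-16/21, -4/21, -20/21)

Apply the Gram-Schmidt recurrence
  u_1 = v_1
  u_i = v_i − Σ_{j<i} ((v_i · u_j) / (u_j · u_j)) · u_j.

Step by step this gives:
  u_1 = (3, 3, -3)
  u_2 = (-2, 3, 1)
  u_3 = (-16/21, -4/21, -20/21)

Orthogonality check:
  u_2 · u_1 = 0 (should be 0)
  u_3 · u_1 = 0 (should be 0)
  u_3 · u_2 = 0 (should be 0)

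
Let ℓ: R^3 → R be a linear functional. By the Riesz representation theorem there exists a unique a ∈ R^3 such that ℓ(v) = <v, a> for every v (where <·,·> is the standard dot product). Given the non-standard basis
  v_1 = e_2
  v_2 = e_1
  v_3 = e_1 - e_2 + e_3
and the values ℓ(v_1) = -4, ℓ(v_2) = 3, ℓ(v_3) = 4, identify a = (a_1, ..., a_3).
a = (3, -4, -3)

Write a = (a_1, ..., a_3) in the standard basis. For each basis vector v_i, ℓ(v_i) = <v_i, a> is a linear equation in the a_j's. Collect the n equations into a matrix system V a = ℓ, where row i of V is v_i (expressed in the standard basis). Since V is invertible (lower-triangular with 1s on the diagonal, up to permutation), solve by back-substitution:
  V =
[[0, 1, 0],
 [1, 0, 0],
 [1, -1, 1]]
  V a = (-4, 3, 4)
Solving gives a = (3, -4, -3).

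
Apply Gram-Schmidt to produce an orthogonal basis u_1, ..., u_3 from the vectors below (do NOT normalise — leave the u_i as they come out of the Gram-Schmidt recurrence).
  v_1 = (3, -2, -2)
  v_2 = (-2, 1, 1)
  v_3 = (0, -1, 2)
Orthogonal basis:
  u_1 = (3, -2, -2)
  u_2 = (-4/17, -3/17, -3/17)
  u_3 = (0, -3/2, 3/2)

Apply the Gram-Schmidt recurrence
  u_1 = v_1
  u_i = v_i − Σ_{j<i} ((v_i · u_j) / (u_j · u_j)) · u_j.

Step by step this gives:
  u_1 = (3, -2, -2)
  u_2 = (-4/17, -3/17, -3/17)
  u_3 = (0, -3/2, 3/2)

Orthogonality check:
  u_2 · u_1 = 0 (should be 0)
  u_3 · u_1 = 0 (should be 0)
  u_3 · u_2 = 0 (should be 0)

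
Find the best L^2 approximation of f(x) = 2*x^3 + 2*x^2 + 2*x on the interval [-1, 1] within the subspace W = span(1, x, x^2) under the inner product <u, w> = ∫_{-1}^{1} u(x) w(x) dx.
g(x) = 2*x^2 + 16*x/5

The best approximation g ∈ W is the orthogonal projection of f onto W. Writing g = a_0 + a_1 x + a_2 x^2, the coefficients solve the normal equations G · a = b where
  G_{ij} = <φ_i, φ_j> and b_i = <f, φ_i>, with φ_0 = 1, φ_1 = x, φ_2 = x^2.
G =
  [2, 0, 2/3]
  [0, 2/3, 0]
  [2/3, 0, 2/5],
b = (4/3, 32/15, 4/5).
Solving gives a_0 = 0, a_1 = 16/5, a_2 = 2, so
  g(x) = 2*x^2 + 16*x/5.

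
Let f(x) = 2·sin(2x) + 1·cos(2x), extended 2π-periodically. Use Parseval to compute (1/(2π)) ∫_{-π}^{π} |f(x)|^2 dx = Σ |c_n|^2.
Σ |c_n|^2 = 5/2

Expand |f|^2 and use orthogonality of {sin(nx), cos(mx)} on [-π, π]:
  ∫_{-π}^{π} sin(nx)^2 dx = π, ∫ cos(mx)^2 dx = π, and cross terms integrate to 0.
So ∫_{-π}^{π} f(x)^2 dx = 2^2 · π + 1^2 · π = (4 + 1)π.
Divide by 2π: (4 + 1)/2 = 5/2.
By Parseval, this equals Σ |c_n|^2.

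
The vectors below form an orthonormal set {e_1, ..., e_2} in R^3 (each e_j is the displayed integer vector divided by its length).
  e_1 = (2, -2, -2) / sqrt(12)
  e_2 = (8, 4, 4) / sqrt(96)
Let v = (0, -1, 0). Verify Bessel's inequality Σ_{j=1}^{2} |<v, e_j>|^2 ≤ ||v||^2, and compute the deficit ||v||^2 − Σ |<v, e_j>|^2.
Σ |<v, e_j>|^2 = 1/2; ||v||^2 = 1; deficit = 1/2

Write each e_j = u_j / sqrt(<u_j, u_j>) where u_j is the displayed integer vector. Then <v, e_j> = <v, u_j> / sqrt(<u_j, u_j>), so |<v, e_j>|^2 = <v, u_j>^2 / <u_j, u_j>.
Coefficients: <v, e_1> = 2/sqrt(12), <v, e_2> = -4/sqrt(96).
Square and sum: Σ |<v, e_j>|^2 = 1/2.
Compute ||v||^2 = v·v = 1.
Deficit = 1 − 1/2 = 1/2 ≥ 0, confirming Bessel's inequality. (The deficit equals ||v − Σ <v,e_j> e_j||^2, the squared distance from v to span{e_j}.)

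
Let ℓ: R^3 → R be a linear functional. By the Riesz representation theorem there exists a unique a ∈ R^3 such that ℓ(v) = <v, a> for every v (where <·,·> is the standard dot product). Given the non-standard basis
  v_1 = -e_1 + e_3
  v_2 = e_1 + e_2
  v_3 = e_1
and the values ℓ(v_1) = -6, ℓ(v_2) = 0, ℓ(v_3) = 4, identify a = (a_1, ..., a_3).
a = (4, -4, -2)

Write a = (a_1, ..., a_3) in the standard basis. For each basis vector v_i, ℓ(v_i) = <v_i, a> is a linear equation in the a_j's. Collect the n equations into a matrix system V a = ℓ, where row i of V is v_i (expressed in the standard basis). Since V is invertible (lower-triangular with 1s on the diagonal, up to permutation), solve by back-substitution:
  V =
[[-1, 0, 1],
 [1, 1, 0],
 [1, 0, 0]]
  V a = (-6, 0, 4)
Solving gives a = (4, -4, -2).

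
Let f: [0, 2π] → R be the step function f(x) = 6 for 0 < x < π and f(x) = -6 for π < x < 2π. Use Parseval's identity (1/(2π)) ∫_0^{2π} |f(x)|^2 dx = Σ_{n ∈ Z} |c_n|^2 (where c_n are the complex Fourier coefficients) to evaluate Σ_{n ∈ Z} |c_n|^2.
Σ |c_n|^2 = 36

Parseval equates the L^2 energy of f (normalised by 1/(2π)) with the ℓ^2 sum of its Fourier coefficients: (1/(2π)) ∫_0^{2π} |f|^2 = Σ |c_n|^2.
Compute the left side: (1/(2π)) [∫_0^π 6^2 dx + ∫_π^{2π} (-6)^2 dx] = (1/(2π)) · (36π + 36π) = (36 + 36)/2 = 36.
So Σ_{n ∈ Z} |c_n|^2 = 36.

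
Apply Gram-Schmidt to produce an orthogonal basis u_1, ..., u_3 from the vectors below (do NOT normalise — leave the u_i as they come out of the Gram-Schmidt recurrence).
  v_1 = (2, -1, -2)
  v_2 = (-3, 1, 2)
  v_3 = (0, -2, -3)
Orthogonal basis:
  u_1 = (2, -1, -2)
  u_2 = (-5/9, -2/9, -4/9)
  u_3 = (0, -2/5, 1/5)

Apply the Gram-Schmidt recurrence
  u_1 = v_1
  u_i = v_i − Σ_{j<i} ((v_i · u_j) / (u_j · u_j)) · u_j.

Step by step this gives:
  u_1 = (2, -1, -2)
  u_2 = (-5/9, -2/9, -4/9)
  u_3 = (0, -2/5, 1/5)

Orthogonality check:
  u_2 · u_1 = 0 (should be 0)
  u_3 · u_1 = 0 (should be 0)
  u_3 · u_2 = 0 (should be 0)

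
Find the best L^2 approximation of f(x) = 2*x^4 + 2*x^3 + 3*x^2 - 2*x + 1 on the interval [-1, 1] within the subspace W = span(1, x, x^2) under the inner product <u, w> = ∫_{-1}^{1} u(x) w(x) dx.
g(x) = 33*x^2/7 - 4*x/5 + 29/35

The best approximation g ∈ W is the orthogonal projection of f onto W. Writing g = a_0 + a_1 x + a_2 x^2, the coefficients solve the normal equations G · a = b where
  G_{ij} = <φ_i, φ_j> and b_i = <f, φ_i>, with φ_0 = 1, φ_1 = x, φ_2 = x^2.
G =
  [2, 0, 2/3]
  [0, 2/3, 0]
  [2/3, 0, 2/5],
b = (24/5, -8/15, 256/105).
Solving gives a_0 = 29/35, a_1 = -4/5, a_2 = 33/7, so
  g(x) = 33*x^2/7 - 4*x/5 + 29/35.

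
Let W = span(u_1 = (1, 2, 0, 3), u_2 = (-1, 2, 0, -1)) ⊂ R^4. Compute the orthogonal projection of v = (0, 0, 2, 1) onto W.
proj_W(v) = (8/21, 2/21, 0, 17/21)

Set up U = [u_1 | ... | u_2] ∈ R^(4×2). The projector onto W = col(U) is P = U (U^T U)^(-1) U^T.
Compute U^T U =
  [14, 0]
  [0, 6],
and U^T v = (3, -1).
Solve U^T U · c = U^T v for the coefficients: c = (3/14, -1/6). The projection is proj_W(v) = U c.
Check: (v - proj_W(v)) · u_1 = 0  (should be 0).
Check: (v - proj_W(v)) · u_2 = 0  (should be 0).
Result: proj_W(v) = (8/21, 2/21, 0, 17/21).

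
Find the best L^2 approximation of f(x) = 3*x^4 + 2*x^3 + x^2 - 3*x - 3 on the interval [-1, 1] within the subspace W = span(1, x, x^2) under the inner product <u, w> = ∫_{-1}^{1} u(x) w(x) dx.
g(x) = 25*x^2/7 - 9*x/5 - 114/35

The best approximation g ∈ W is the orthogonal projection of f onto W. Writing g = a_0 + a_1 x + a_2 x^2, the coefficients solve the normal equations G · a = b where
  G_{ij} = <φ_i, φ_j> and b_i = <f, φ_i>, with φ_0 = 1, φ_1 = x, φ_2 = x^2.
G =
  [2, 0, 2/3]
  [0, 2/3, 0]
  [2/3, 0, 2/5],
b = (-62/15, -6/5, -26/35).
Solving gives a_0 = -114/35, a_1 = -9/5, a_2 = 25/7, so
  g(x) = 25*x^2/7 - 9*x/5 - 114/35.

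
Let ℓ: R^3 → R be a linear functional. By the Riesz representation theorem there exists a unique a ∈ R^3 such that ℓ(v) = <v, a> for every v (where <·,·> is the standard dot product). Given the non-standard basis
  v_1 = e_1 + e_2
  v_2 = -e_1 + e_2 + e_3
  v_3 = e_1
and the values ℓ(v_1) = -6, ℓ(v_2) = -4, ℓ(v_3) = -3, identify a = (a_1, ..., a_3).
a = (-3, -3, -4)

Write a = (a_1, ..., a_3) in the standard basis. For each basis vector v_i, ℓ(v_i) = <v_i, a> is a linear equation in the a_j's. Collect the n equations into a matrix system V a = ℓ, where row i of V is v_i (expressed in the standard basis). Since V is invertible (lower-triangular with 1s on the diagonal, up to permutation), solve by back-substitution:
  V =
[[1, 1, 0],
 [-1, 1, 1],
 [1, 0, 0]]
  V a = (-6, -4, -3)
Solving gives a = (-3, -3, -4).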